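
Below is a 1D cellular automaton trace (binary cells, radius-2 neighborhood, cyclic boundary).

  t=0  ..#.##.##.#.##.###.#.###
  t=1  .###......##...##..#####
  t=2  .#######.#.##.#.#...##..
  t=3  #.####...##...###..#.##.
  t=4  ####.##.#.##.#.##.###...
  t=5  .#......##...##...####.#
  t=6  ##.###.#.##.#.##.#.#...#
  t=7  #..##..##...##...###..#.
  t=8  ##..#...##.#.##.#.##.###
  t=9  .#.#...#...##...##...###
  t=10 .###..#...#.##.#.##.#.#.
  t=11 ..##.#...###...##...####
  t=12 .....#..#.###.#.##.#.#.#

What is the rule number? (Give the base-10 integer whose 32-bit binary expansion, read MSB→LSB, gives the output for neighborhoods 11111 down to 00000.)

  nb #####: next=#  (t=1,i=21, bit31=1)
  nb ####.: next=.  (t=1,i=22, bit30=0)
  nb ###.#: next=.  (t=0,i=17, bit29=0)
  nb ###..: next=#  (t=0,i=23, bit28=1)
  nb ##.##: next=.  (t=0,i=6, bit27=0)
  nb ##.#.: next=.  (t=0,i=9, bit26=0)
  nb ##..#: next=.  (t=0,i=0, bit25=0)
  nb ##...: next=#  (t=1,i=4, bit24=1)
  nb #.###: next=#  (t=0,i=15, bit23=1)
  nb #.##.: next=.  (t=0,i=4, bit22=0)
  nb #.#.#: next=#  (t=0,i=10, bit21=1)
  nb #.#..: next=#  (t=2,i=16, bit20=1)
  nb #..##: next=.  (t=1,i=18, bit19=0)
  nb #..#.: next=#  (t=0,i=1, bit18=1)
  nb #...#: next=.  (t=1,i=13, bit17=0)
  nb #....: next=#  (t=1,i=5, bit16=1)
  nb .####: next=#  (t=1,i=20, bit15=1)
  nb .###.: next=#  (t=0,i=16, bit14=1)
  nb .##.#: next=.  (t=0,i=5, bit13=0)
  nb .##..: next=#  (t=1,i=11, bit12=1)
  nb .#.##: next=#  (t=0,i=3, bit11=1)
  nb .#.#.: next=#  (t=2,i=15, bit10=1)
  nb .#..#: next=#  (t=7,i=1, bit9=1)
  nb .#...: next=.  (t=2,i=17, bit8=0)
  nb ..###: next=.  (t=1,i=19, bit7=0)
  nb ..##.: next=.  (t=1,i=10, bit6=0)
  nb ..#.#: next=#  (t=0,i=2, bit5=1)
  nb ..#..: next=.  (t=8,i=4, bit4=0)
  nb ...##: next=#  (t=1,i=9, bit3=1)
  nb ...#.: next=#  (t=9,i=6, bit2=1)
  nb ....#: next=.  (t=1,i=8, bit1=0)
  nb .....: next=#  (t=1,i=6, bit0=1)
  bits 10010001101101011101111000101101 = 2444615213

2444615213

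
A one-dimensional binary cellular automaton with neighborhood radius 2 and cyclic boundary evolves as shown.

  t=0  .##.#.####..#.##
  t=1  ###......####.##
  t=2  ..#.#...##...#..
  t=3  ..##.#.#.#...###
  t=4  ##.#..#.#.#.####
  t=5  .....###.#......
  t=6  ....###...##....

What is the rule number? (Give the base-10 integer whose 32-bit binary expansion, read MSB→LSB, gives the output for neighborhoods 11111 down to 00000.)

  [31] ##### => .  t=1,i=0
  [30] ####. => .  t=0,i=8
  [29] ###.# => .  t=1,i=12
  [28] ###.. => #  t=0,i=9
  [27] ##.## => #  t=0,i=0
  [26] ##.#. => .  t=0,i=3
  [25] ##..# => #  t=0,i=10
  [24] ##... => .  t=1,i=3
  [23] #.### => .  t=0,i=6
  [22] #.##. => #  t=0,i=1
  [21] #.#.# => .  t=0,i=4
  [20] #.#.. => .  t=2,i=4
  [19] #..## => #  t=3,i=1
  [18] #..#. => #  t=0,i=11
  [17] #...# => .  t=2,i=6
  [16] #.... => #  t=1,i=4
  [15] .#### => .  t=0,i=7
  [14] .###. => #  t=3,i=14
  [13] .##.# => #  t=0,i=2
  [12] .##.. => #  t=2,i=9
  [11] .#.## => .  t=0,i=5
  [10] .#.#. => #  t=2,i=3
  [9] .#..# => .  t=4,i=4
  [8] .#... => #  t=2,i=5
  [7] ..### => #  t=1,i=9
  [6] ..##. => .  t=2,i=8
  [5] ..#.# => #  t=0,i=12
  [4] ..#.. => #  t=2,i=13
  [3] ...## => #  t=1,i=8
  [2] ...#. => .  t=2,i=1
  [1] ....# => .  t=1,i=7
  [0] ..... => .  t=1,i=5
  bits 00011010010011010111010110111000 = 441284024

441284024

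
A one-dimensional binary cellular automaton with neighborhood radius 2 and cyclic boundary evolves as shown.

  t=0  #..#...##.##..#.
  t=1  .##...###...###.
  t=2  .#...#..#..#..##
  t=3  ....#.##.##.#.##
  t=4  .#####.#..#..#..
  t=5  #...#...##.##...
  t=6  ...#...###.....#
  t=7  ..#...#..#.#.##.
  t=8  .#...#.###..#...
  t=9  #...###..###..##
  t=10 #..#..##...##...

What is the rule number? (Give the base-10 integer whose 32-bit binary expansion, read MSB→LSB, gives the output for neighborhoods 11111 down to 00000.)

1376070254

  ##### -> .   bit 31 = 0  t=4,i=3
  ####. -> #   bit 30 = 1  t=4,i=4
  ###.# -> .   bit 29 = 0  t=4,i=5
  ###.. -> #   bit 28 = 1  t=1,i=8
  ##.## -> .   bit 27 = 0  t=0,i=9
  ##.#. -> .   bit 26 = 0  t=2,i=0
  ##..# -> #   bit 25 = 1  t=0,i=12
  ##... -> .   bit 24 = 0  t=1,i=3
  #.### -> .   bit 23 = 0  t=8,i=7
  #.##. -> .   bit 22 = 0  t=0,i=10
  #.#.# -> .   bit 21 = 0  t=3,i=12
  #.#.. -> .   bit 20 = 0  t=0,i=0
  #..## -> .   bit 19 = 0  t=1,i=0
  #..#. -> #   bit 18 = 1  t=0,i=2
  #...# -> .   bit 17 = 0  t=0,i=5
  #.... -> #   bit 16 = 1  t=3,i=1
  .#### -> .   bit 15 = 0  t=4,i=2
  .###. -> .   bit 14 = 0  t=1,i=7
  .##.# -> #   bit 13 = 1  t=0,i=8
  .##.. -> .   bit 12 = 0  t=0,i=11
  .#.## -> #   bit 11 = 1  t=3,i=5
  .#.#. -> .   bit 10 = 0  t=0,i=15
  .#..# -> #   bit 9 = 1  t=0,i=1
  .#... -> .   bit 8 = 0  t=0,i=4
  ..### -> .   bit 7 = 0  t=1,i=6
  ..##. -> #   bit 6 = 1  t=0,i=7
  ..#.# -> #   bit 5 = 1  t=0,i=14
  ..#.. -> .   bit 4 = 0  t=0,i=3
  ...## -> #   bit 3 = 1  t=0,i=6
  ...#. -> #   bit 2 = 1  t=2,i=4
  ....# -> #   bit 1 = 1  t=3,i=2
  ..... -> .   bit 0 = 0  t=6,i=12
  bits 01010010000001010010101001101110 = 1376070254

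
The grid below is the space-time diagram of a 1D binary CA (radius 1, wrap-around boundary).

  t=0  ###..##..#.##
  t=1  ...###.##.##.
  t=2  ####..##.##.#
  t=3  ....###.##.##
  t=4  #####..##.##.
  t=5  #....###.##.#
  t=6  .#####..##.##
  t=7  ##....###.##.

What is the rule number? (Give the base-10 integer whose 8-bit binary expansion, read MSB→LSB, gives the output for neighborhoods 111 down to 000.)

  nb ###: next=.  (t=0,i=0, bit7=0)
  nb ##.: next=.  (t=0,i=2, bit6=0)
  nb #.#: next=#  (t=0,i=10, bit5=1)
  nb #..: next=#  (t=0,i=3, bit4=1)
  nb .##: next=#  (t=0,i=5, bit3=1)
  nb .#.: next=.  (t=0,i=9, bit2=0)
  nb ..#: next=#  (t=0,i=4, bit1=1)
  nb ...: next=#  (t=1,i=0, bit0=1)
  bits 00111011 = 59

59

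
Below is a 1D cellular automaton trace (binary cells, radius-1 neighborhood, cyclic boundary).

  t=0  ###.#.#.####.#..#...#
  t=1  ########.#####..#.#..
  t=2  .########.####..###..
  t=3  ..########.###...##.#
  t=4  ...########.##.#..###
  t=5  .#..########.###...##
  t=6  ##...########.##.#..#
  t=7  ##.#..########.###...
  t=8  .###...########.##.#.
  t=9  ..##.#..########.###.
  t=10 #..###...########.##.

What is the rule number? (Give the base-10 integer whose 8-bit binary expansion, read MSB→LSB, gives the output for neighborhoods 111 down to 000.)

  nb ###: next=#  (t=0,i=0, bit7=1)
  nb ##.: next=#  (t=0,i=2, bit6=1)
  nb #.#: next=#  (t=0,i=3, bit5=1)
  nb #..: next=.  (t=0,i=14, bit4=0)
  nb .##: next=.  (t=0,i=8, bit3=0)
  nb .#.: next=#  (t=0,i=4, bit2=1)
  nb ..#: next=.  (t=0,i=15, bit1=0)
  nb ...: next=#  (t=0,i=18, bit0=1)
  bits 11100101 = 229

229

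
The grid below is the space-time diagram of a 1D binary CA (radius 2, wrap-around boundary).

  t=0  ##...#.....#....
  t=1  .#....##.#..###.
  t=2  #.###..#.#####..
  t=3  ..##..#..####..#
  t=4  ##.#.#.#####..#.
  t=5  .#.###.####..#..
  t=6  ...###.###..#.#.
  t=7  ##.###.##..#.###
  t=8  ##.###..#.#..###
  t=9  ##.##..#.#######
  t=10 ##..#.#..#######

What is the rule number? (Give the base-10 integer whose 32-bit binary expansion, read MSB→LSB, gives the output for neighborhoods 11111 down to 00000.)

  ##### -> #   bit 31 = 1  t=2,i=11
  ####. -> #   bit 30 = 1  t=2,i=12
  ###.# -> #   bit 29 = 1  t=5,i=5
  ###.. -> .   bit 28 = 0  t=1,i=14
  ##.## -> .   bit 27 = 0  t=5,i=6
  ##.#. -> .   bit 26 = 0  t=1,i=8
  ##..# -> .   bit 25 = 0  t=1,i=15
  ##... -> .   bit 24 = 0  t=0,i=2
  #.### -> #   bit 23 = 1  t=2,i=2
  #.##. -> .   bit 22 = 0  t=4,i=0
  #.#.# -> #   bit 21 = 1  t=4,i=3
  #.#.. -> #   bit 20 = 1  t=1,i=9
  #..## -> #   bit 19 = 1  t=1,i=11
  #..#. -> #   bit 18 = 1  t=1,i=0
  #...# -> .   bit 17 = 0  t=0,i=3
  #.... -> #   bit 16 = 1  t=0,i=7
  .#### -> #   bit 15 = 1  t=2,i=10
  .###. -> #   bit 14 = 1  t=1,i=13
  .##.# -> #   bit 13 = 1  t=1,i=7
  .##.. -> #   bit 12 = 1  t=0,i=1
  .#.## -> .   bit 11 = 0  t=2,i=1
  .#.#. -> #   bit 10 = 1  t=4,i=4
  .#..# -> #   bit 9 = 1  t=1,i=10
  .#... -> #   bit 8 = 1  t=0,i=6
  ..### -> #   bit 7 = 1  t=1,i=12
  ..##. -> .   bit 6 = 0  t=0,i=0
  ..#.# -> .   bit 5 = 0  t=2,i=0
  ..#.. -> .   bit 4 = 0  t=0,i=5
  ...## -> .   bit 3 = 0  t=0,i=15
  ...#. -> .   bit 2 = 0  t=0,i=4
  ....# -> #   bit 1 = 1  t=0,i=9
  ..... -> .   bit 0 = 0  t=0,i=8
  bits 11100000101111011111011110000010 = 3770546050

3770546050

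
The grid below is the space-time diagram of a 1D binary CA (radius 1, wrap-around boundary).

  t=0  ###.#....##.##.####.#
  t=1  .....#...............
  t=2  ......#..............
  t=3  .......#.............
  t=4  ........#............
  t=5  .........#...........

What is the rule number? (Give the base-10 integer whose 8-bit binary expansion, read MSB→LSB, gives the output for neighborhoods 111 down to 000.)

  ### -> .   bit 7 = 0  t=0,i=0
  ##. -> .   bit 6 = 0  t=0,i=2
  #.# -> .   bit 5 = 0  t=0,i=3
  #.. -> #   bit 4 = 1  t=0,i=5
  .## -> .   bit 3 = 0  t=0,i=9
  .#. -> .   bit 2 = 0  t=0,i=4
  ..# -> .   bit 1 = 0  t=0,i=8
  ... -> .   bit 0 = 0  t=0,i=6
  bits 00010000 = 16

16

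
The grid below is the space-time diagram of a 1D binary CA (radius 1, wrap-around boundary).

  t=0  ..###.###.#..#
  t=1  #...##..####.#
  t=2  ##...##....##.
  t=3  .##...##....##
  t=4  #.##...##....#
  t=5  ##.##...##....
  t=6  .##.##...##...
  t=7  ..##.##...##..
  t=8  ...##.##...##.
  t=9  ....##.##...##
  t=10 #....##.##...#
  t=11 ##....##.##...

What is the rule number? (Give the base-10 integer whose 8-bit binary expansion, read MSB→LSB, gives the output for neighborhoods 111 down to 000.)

116

  ###|.  b7=0 t=0,i=3
  ##.|#  b6=1 t=0,i=4
  #.#|#  b5=1 t=0,i=5
  #..|#  b4=1 t=0,i=0
  .##|.  b3=0 t=0,i=2
  .#.|#  b2=1 t=0,i=10
  ..#|.  b1=0 t=0,i=1
  ...|.  b0=0 t=1,i=2
  bits 01110100 = 116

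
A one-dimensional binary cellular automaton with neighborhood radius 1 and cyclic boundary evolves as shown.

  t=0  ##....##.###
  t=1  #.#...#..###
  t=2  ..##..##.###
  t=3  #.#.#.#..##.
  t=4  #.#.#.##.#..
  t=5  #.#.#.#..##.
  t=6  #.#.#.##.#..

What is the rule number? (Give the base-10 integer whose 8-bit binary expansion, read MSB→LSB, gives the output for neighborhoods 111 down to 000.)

  [7] ### => #  t=0,i=0
  [6] ##. => .  t=0,i=1
  [5] #.# => .  t=0,i=8
  [4] #.. => #  t=0,i=2
  [3] .## => #  t=0,i=6
  [2] .#. => #  t=1,i=2
  [1] ..# => .  t=0,i=5
  [0] ... => .  t=0,i=3
  bits 10011100 = 156

156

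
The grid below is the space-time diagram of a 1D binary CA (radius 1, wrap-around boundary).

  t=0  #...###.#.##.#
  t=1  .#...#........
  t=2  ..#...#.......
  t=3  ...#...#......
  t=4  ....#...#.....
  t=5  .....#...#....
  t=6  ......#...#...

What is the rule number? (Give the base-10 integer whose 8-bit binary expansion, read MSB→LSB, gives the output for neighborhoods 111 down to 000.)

144

  ### -> #   bit 7 = 1  t=0,i=5
  ##. -> .   bit 6 = 0  t=0,i=0
  #.# -> .   bit 5 = 0  t=0,i=7
  #.. -> #   bit 4 = 1  t=0,i=1
  .## -> .   bit 3 = 0  t=0,i=4
  .#. -> .   bit 2 = 0  t=0,i=8
  ..# -> .   bit 1 = 0  t=0,i=3
  ... -> .   bit 0 = 0  t=0,i=2
  bits 10010000 = 144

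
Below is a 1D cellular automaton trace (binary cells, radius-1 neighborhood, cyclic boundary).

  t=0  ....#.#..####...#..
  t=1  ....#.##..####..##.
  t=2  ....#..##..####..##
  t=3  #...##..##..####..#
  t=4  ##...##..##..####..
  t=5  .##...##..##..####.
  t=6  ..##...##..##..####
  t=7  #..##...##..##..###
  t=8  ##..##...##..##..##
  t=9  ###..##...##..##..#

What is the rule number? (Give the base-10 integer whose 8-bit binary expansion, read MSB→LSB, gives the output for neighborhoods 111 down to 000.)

212

  ###|#  b7=1 t=0,i=10
  ##.|#  b6=1 t=0,i=12
  #.#|.  b5=0 t=0,i=5
  #..|#  b4=1 t=0,i=7
  .##|.  b3=0 t=0,i=9
  .#.|#  b2=1 t=0,i=4
  ..#|.  b1=0 t=0,i=3
  ...|.  b0=0 t=0,i=0
  bits 11010100 = 212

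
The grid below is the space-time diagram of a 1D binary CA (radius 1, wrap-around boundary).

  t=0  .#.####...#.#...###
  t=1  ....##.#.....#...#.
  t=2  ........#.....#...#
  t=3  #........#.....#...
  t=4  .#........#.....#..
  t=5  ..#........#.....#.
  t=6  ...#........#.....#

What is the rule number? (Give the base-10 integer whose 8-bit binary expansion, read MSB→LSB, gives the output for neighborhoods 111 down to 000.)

  ###|#  b7=1 t=0,i=4
  ##.|.  b6=0 t=0,i=6
  #.#|.  b5=0 t=0,i=0
  #..|#  b4=1 t=0,i=7
  .##|.  b3=0 t=0,i=3
  .#.|.  b2=0 t=0,i=1
  ..#|.  b1=0 t=0,i=9
  ...|.  b0=0 t=0,i=8
  bits 10010000 = 144

144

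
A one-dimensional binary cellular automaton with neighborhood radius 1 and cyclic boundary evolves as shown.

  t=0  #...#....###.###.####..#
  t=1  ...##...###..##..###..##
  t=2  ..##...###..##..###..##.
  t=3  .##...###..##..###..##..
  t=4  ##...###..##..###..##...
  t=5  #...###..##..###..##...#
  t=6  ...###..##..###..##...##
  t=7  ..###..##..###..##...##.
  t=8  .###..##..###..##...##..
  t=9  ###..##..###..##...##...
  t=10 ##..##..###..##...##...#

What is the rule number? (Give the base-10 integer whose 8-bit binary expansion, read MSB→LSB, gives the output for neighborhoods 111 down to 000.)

  nb ###: next=#  (t=0,i=10, bit7=1)
  nb ##.: next=.  (t=0,i=0, bit6=0)
  nb #.#: next=.  (t=0,i=12, bit5=0)
  nb #..: next=.  (t=0,i=1, bit4=0)
  nb .##: next=#  (t=0,i=9, bit3=1)
  nb .#.: next=#  (t=0,i=4, bit2=1)
  nb ..#: next=#  (t=0,i=3, bit1=1)
  nb ...: next=.  (t=0,i=2, bit0=0)
  bits 10001110 = 142

142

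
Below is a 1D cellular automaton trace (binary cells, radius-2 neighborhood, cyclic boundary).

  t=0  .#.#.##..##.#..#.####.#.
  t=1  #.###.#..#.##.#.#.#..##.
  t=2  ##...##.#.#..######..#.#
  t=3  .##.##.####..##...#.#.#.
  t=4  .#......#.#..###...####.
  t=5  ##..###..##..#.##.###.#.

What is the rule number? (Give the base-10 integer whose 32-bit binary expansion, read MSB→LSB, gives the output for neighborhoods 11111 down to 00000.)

  nb #####: next=.  (t=2,i=15, bit31=0)
  nb ####.: next=.  (t=0,i=19, bit30=0)
  nb ###.#: next=.  (t=0,i=20, bit29=0)
  nb ###..: next=#  (t=2,i=1, bit28=1)
  nb ##.##: next=.  (t=3,i=3, bit27=0)
  nb ##.#.: next=#  (t=0,i=11, bit26=1)
  nb ##..#: next=.  (t=0,i=7, bit25=0)
  nb ##...: next=#  (t=2,i=2, bit24=1)
  nb #.###: next=.  (t=0,i=17, bit23=0)
  nb #.##.: next=.  (t=0,i=5, bit22=0)
  nb #.#.#: next=#  (t=0,i=3, bit21=1)
  nb #.#..: next=#  (t=0,i=12, bit20=1)
  nb #..##: next=.  (t=0,i=8, bit19=0)
  nb #..#.: next=#  (t=0,i=0, bit18=1)
  nb #...#: next=.  (t=2,i=3, bit17=0)
  nb #....: next=.  (t=4,i=3, bit16=0)
  nb .####: next=#  (t=0,i=18, bit15=1)
  nb .###.: next=.  (t=1,i=3, bit14=0)
  nb .##.#: next=.  (t=0,i=10, bit13=0)
  nb .##..: next=#  (t=0,i=6, bit12=1)
  nb .#.##: next=#  (t=0,i=4, bit11=1)
  nb .#.#.: next=#  (t=0,i=2, bit10=1)
  nb .#..#: next=.  (t=0,i=13, bit9=0)
  nb .#...: next=.  (t=4,i=2, bit8=0)
  nb ..###: next=#  (t=2,i=13, bit7=1)
  nb ..##.: next=#  (t=0,i=9, bit6=1)
  nb ..#.#: next=.  (t=0,i=1, bit5=0)
  nb ..#..: next=#  (t=4,i=1, bit4=1)
  nb ...##: next=#  (t=2,i=4, bit3=1)
  nb ...#.: next=.  (t=3,i=17, bit2=0)
  nb ....#: next=#  (t=4,i=6, bit1=1)
  nb .....: next=#  (t=4,i=4, bit0=1)
  bits 00010101001101001001110011011011 = 355769563

355769563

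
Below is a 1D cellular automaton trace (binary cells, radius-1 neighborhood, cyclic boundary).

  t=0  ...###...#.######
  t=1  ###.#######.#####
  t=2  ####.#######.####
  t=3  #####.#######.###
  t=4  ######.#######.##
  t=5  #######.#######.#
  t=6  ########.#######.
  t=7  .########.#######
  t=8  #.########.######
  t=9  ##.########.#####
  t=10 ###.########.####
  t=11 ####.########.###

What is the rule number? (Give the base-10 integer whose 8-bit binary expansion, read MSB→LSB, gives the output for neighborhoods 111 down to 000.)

  nb ###: next=#  (t=0,i=4, bit7=1)
  nb ##.: next=#  (t=0,i=5, bit6=1)
  nb #.#: next=#  (t=0,i=10, bit5=1)
  nb #..: next=#  (t=0,i=0, bit4=1)
  nb .##: next=.  (t=0,i=3, bit3=0)
  nb .#.: next=#  (t=0,i=9, bit2=1)
  nb ..#: next=#  (t=0,i=2, bit1=1)
  nb ...: next=#  (t=0,i=1, bit0=1)
  bits 11110111 = 247

247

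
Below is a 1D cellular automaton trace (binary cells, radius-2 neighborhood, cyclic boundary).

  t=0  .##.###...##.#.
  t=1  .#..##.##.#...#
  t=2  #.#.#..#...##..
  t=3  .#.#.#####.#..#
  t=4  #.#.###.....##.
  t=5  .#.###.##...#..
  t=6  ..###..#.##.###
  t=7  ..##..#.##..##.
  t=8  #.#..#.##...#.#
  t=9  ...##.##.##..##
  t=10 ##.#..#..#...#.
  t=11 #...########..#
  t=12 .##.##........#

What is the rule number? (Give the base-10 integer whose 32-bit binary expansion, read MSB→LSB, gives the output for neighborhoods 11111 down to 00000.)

  ##### -> .   bit 31 = 0  t=3,i=7
  ####. -> .   bit 30 = 0  t=3,i=8
  ###.# -> .   bit 29 = 0  t=3,i=9
  ###.. -> .   bit 28 = 0  t=0,i=6
  ##.## -> .   bit 27 = 0  t=0,i=3
  ##.#. -> .   bit 26 = 0  t=0,i=12
  ##..# -> .   bit 25 = 0  t=2,i=13
  ##... -> #   bit 24 = 1  t=0,i=7
  #.### -> #   bit 23 = 1  t=0,i=4
  #.##. -> #   bit 22 = 1  t=1,i=7
  #.#.# -> .   bit 21 = 0  t=2,i=2
  #.#.. -> .   bit 20 = 0  t=0,i=13
  #..## -> .   bit 19 = 0  t=0,i=0
  #..#. -> #   bit 18 = 1  t=2,i=6
  #...# -> #   bit 17 = 1  t=0,i=8
  #.... -> #   bit 16 = 1  t=4,i=8
  .#### -> #   bit 15 = 1  t=3,i=6
  .###. -> #   bit 14 = 1  t=0,i=5
  .##.# -> .   bit 13 = 0  t=0,i=2
  .##.. -> .   bit 12 = 0  t=2,i=12
  .#.## -> #   bit 11 = 1  t=3,i=4
  .#.#. -> #   bit 10 = 1  t=1,i=0
  .#..# -> #   bit 9 = 1  t=0,i=14
  .#... -> #   bit 8 = 1  t=1,i=11
  ..### -> #   bit 7 = 1  t=6,i=2
  ..##. -> #   bit 6 = 1  t=0,i=1
  ..#.# -> .   bit 5 = 0  t=1,i=14
  ..#.. -> #   bit 4 = 1  t=2,i=7
  ...## -> .   bit 3 = 0  t=0,i=9
  ...#. -> .   bit 2 = 0  t=1,i=13
  ....# -> .   bit 1 = 0  t=4,i=10
  ..... -> .   bit 0 = 0  t=4,i=9
  bits 00000001110001111100111111010000 = 29872080

29872080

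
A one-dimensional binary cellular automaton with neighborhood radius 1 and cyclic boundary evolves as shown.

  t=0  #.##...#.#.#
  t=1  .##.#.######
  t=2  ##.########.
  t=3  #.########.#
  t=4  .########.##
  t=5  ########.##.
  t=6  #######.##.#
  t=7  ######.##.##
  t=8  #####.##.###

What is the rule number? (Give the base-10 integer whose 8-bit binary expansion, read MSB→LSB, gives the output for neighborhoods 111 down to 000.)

  [7] ### => #  t=1,i=7
  [6] ##. => .  t=0,i=0
  [5] #.# => #  t=0,i=1
  [4] #.. => #  t=0,i=4
  [3] .## => #  t=0,i=2
  [2] .#. => #  t=0,i=7
  [1] ..# => #  t=0,i=6
  [0] ... => .  t=0,i=5
  bits 10111110 = 190

190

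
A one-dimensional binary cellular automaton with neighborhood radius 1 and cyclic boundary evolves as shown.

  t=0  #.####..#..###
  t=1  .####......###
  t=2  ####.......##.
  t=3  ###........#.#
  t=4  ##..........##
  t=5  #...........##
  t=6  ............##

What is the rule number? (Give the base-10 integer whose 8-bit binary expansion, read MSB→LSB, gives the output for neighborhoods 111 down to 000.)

168

  nb ###: next=#  (t=0,i=3, bit7=1)
  nb ##.: next=.  (t=0,i=0, bit6=0)
  nb #.#: next=#  (t=0,i=1, bit5=1)
  nb #..: next=.  (t=0,i=6, bit4=0)
  nb .##: next=#  (t=0,i=2, bit3=1)
  nb .#.: next=.  (t=0,i=8, bit2=0)
  nb ..#: next=.  (t=0,i=7, bit1=0)
  nb ...: next=.  (t=1,i=6, bit0=0)
  bits 10101000 = 168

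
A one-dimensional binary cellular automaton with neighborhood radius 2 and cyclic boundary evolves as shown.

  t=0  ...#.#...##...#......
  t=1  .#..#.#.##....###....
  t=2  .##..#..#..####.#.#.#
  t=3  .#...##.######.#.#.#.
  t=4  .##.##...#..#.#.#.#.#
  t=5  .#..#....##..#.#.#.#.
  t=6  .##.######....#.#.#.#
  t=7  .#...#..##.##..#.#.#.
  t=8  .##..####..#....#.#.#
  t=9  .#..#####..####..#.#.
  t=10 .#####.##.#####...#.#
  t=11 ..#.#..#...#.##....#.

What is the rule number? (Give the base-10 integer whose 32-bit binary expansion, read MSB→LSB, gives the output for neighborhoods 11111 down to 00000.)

  [31] ##### => .  t=3,i=10
  [30] ####. => #  t=2,i=13
  [29] ###.# => .  t=2,i=14
  [28] ###.. => #  t=1,i=16
  [27] ##.## => .  t=3,i=7
  [26] ##.#. => #  t=2,i=15
  [25] ##..# => .  t=2,i=3
  [24] ##... => .  t=0,i=11
  [23] #.### => .  t=3,i=8
  [22] #.##. => #  t=1,i=8
  [21] #.#.# => .  t=1,i=6
  [20] #.#.. => .  t=0,i=5
  [19] #..## => #  t=2,i=10
  [18] #..#. => .  t=1,i=3
  [17] #...# => .  t=0,i=7
  [16] #.... => #  t=0,i=16
  [15] .#### => #  t=2,i=12
  [14] .###. => .  t=1,i=15
  [13] .##.# => .  t=3,i=6
  [12] .##.. => .  t=0,i=10
  [11] .#.## => .  t=1,i=7
  [10] .#.#. => #  t=0,i=4
  [9] .#..# => #  t=1,i=2
  [8] .#... => #  t=0,i=6
  [7] ..### => #  t=1,i=14
  [6] ..##. => #  t=0,i=9
  [5] ..#.# => .  t=0,i=3
  [4] ..#.. => #  t=0,i=14
  [3] ...## => #  t=0,i=8
  [2] ...#. => .  t=0,i=2
  [1] ....# => #  t=0,i=1
  [0] ..... => .  t=0,i=0
  bits 01010100010010011000011111011010 = 1414105050

1414105050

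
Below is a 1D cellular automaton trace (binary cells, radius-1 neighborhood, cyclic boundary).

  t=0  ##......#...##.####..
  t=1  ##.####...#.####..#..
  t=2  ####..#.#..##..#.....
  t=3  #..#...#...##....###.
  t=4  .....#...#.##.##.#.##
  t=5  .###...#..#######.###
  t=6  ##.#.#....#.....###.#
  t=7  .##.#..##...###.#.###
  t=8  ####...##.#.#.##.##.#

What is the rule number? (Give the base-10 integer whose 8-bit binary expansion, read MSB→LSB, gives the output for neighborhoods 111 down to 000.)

  ### -> .   bit 7 = 0  t=0,i=16
  ##. -> #   bit 6 = 1  t=0,i=1
  #.# -> #   bit 5 = 1  t=0,i=14
  #.. -> .   bit 4 = 0  t=0,i=2
  .## -> #   bit 3 = 1  t=0,i=0
  .#. -> .   bit 2 = 0  t=0,i=8
  ..# -> .   bit 1 = 0  t=0,i=7
  ... -> #   bit 0 = 1  t=0,i=3
  bits 01101001 = 105

105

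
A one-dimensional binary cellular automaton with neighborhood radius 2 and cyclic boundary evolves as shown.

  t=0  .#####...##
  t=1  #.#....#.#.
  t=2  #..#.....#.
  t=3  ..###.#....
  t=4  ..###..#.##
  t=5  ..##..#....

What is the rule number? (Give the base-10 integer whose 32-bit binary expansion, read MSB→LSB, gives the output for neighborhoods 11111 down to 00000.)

  #####|.  b31=0 t=0,i=3
  ####.|.  b30=0 t=0,i=4
  ###.#|#  b29=1 t=3,i=4
  ###..|.  b28=0 t=0,i=5
  ##.##|#  b27=1 t=0,i=0
  ##.#.|.  b26=0 t=3,i=5
  ##..#|.  b25=0 t=4,i=0
  ##...|.  b24=0 t=0,i=6
  #.###|.  b23=0 t=0,i=1
  #.##.|.  b22=0 t=4,i=9
  #.#.#|#  b21=1 t=1,i=0
  #.#..|.  b20=0 t=1,i=2
  #..##|.  b19=0 t=4,i=1
  #..#.|#  b18=1 t=2,i=2
  #...#|#  b17=1 t=0,i=7
  #....|.  b16=0 t=1,i=4
  .####|#  b15=1 t=0,i=2
  .###.|#  b14=1 t=3,i=3
  .##.#|.  b13=0 t=0,i=10
  .##..|.  b12=0 t=4,i=10
  .#.##|.  b11=0 t=4,i=8
  .#.#.|.  b10=0 t=1,i=1
  .#..#|.  b9=0 t=2,i=1
  .#...|#  b8=1 t=1,i=3
  ..###|#  b7=1 t=3,i=2
  ..##.|#  b6=1 t=0,i=9
  ..#.#|.  b5=0 t=1,i=7
  ..#..|#  b4=1 t=2,i=3
  ...##|.  b3=0 t=0,i=8
  ...#.|.  b2=0 t=1,i=6
  ....#|.  b1=0 t=1,i=5
  .....|#  b0=1 t=2,i=6
  bits 00101000001001101100000111010001 = 673628625

673628625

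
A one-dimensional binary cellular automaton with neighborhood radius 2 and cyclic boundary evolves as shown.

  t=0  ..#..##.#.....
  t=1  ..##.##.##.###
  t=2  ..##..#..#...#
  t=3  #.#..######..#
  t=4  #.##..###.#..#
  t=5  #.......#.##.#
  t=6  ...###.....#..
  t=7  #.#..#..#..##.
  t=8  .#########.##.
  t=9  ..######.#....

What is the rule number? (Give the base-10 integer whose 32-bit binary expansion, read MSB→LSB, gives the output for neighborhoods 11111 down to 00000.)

2954143577

  ##### -> #   bit 31 = 1  t=3,i=7
  ####. -> .   bit 30 = 0  t=3,i=9
  ###.# -> #   bit 29 = 1  t=4,i=8
  ###.. -> #   bit 28 = 1  t=1,i=13
  ##.## -> .   bit 27 = 0  t=1,i=4
  ##.#. -> .   bit 26 = 0  t=0,i=7
  ##..# -> .   bit 25 = 0  t=1,i=0
  ##... -> .   bit 24 = 0  t=5,i=1
  #.### -> .   bit 23 = 0  t=1,i=11
  #.##. -> .   bit 22 = 0  t=1,i=5
  #.#.# -> .   bit 21 = 0  t=7,i=0
  #.#.. -> #   bit 20 = 1  t=0,i=8
  #..## -> .   bit 19 = 0  t=0,i=4
  #..#. -> #   bit 18 = 1  t=2,i=5
  #...# -> .   bit 17 = 0  t=2,i=11
  #.... -> .   bit 16 = 0  t=0,i=10
  .#### -> #   bit 15 = 1  t=3,i=6
  .###. -> .   bit 14 = 0  t=1,i=12
  .##.# -> #   bit 13 = 1  t=0,i=6
  .##.. -> .   bit 12 = 0  t=2,i=3
  .#.## -> .   bit 11 = 0  t=5,i=9
  .#.#. -> #   bit 10 = 1  t=7,i=1
  .#..# -> #   bit 9 = 1  t=0,i=3
  .#... -> #   bit 8 = 1  t=0,i=9
  ..### -> .   bit 7 = 0  t=3,i=5
  ..##. -> #   bit 6 = 1  t=0,i=5
  ..#.# -> .   bit 5 = 0  t=5,i=8
  ..#.. -> #   bit 4 = 1  t=0,i=2
  ...## -> #   bit 3 = 1  t=6,i=2
  ...#. -> .   bit 2 = 0  t=0,i=1
  ....# -> .   bit 1 = 0  t=0,i=0
  ..... -> #   bit 0 = 1  t=0,i=11
  bits 10110000000101001010011101011001 = 2954143577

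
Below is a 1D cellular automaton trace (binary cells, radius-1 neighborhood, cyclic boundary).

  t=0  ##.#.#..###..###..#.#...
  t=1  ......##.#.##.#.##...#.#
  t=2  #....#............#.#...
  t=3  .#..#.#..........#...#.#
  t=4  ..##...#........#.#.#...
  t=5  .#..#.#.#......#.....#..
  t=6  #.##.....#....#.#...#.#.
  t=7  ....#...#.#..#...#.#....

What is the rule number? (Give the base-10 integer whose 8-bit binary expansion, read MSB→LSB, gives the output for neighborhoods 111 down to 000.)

  ### -> #   bit 7 = 1  t=0,i=9
  ##. -> .   bit 6 = 0  t=0,i=1
  #.# -> .   bit 5 = 0  t=0,i=2
  #.. -> #   bit 4 = 1  t=0,i=6
  .## -> .   bit 3 = 0  t=0,i=0
  .#. -> .   bit 2 = 0  t=0,i=3
  ..# -> #   bit 1 = 1  t=0,i=7
  ... -> .   bit 0 = 0  t=0,i=22
  bits 10010010 = 146

146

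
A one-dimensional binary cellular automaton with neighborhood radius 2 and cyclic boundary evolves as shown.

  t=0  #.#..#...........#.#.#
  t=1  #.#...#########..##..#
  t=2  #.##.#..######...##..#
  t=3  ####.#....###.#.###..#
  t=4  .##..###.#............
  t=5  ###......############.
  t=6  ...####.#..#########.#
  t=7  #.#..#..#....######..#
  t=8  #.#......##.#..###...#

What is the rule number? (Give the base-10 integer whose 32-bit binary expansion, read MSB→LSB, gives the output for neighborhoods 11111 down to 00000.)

3377542505

  #####|#  b31=1 t=1,i=8
  ####.|#  b30=1 t=1,i=13
  ###.#|.  b29=0 t=3,i=3
  ###..|.  b28=0 t=1,i=14
  ##.##|#  b27=1 t=2,i=1
  ##.#.|.  b26=0 t=0,i=1
  ##..#|.  b25=0 t=1,i=15
  ##...|#  b24=1 t=2,i=14
  #.###|.  b23=0 t=3,i=16
  #.##.|#  b22=1 t=0,i=21
  #.#.#|.  b21=0 t=0,i=19
  #.#..|#  b20=1 t=0,i=2
  #..##|.  b19=0 t=1,i=16
  #..#.|.  b18=0 t=0,i=4
  #...#|.  b17=0 t=1,i=4
  #....|#  b16=1 t=0,i=7
  .####|.  b15=0 t=1,i=7
  .###.|.  b14=0 t=3,i=11
  .##.#|#  b13=1 t=0,i=0
  .##..|#  b12=1 t=1,i=18
  .#.##|.  b11=0 t=0,i=20
  .#.#.|#  b10=1 t=0,i=18
  .#..#|.  b9=0 t=0,i=3
  .#...|#  b8=1 t=0,i=6
  ..###|.  b7=0 t=1,i=6
  ..##.|#  b6=1 t=1,i=17
  ..#.#|#  b5=1 t=0,i=17
  ..#..|.  b4=0 t=0,i=5
  ...##|#  b3=1 t=1,i=5
  ...#.|.  b2=0 t=0,i=16
  ....#|.  b1=0 t=0,i=15
  .....|#  b0=1 t=0,i=8
  bits 11001001010100010011010101101001 = 3377542505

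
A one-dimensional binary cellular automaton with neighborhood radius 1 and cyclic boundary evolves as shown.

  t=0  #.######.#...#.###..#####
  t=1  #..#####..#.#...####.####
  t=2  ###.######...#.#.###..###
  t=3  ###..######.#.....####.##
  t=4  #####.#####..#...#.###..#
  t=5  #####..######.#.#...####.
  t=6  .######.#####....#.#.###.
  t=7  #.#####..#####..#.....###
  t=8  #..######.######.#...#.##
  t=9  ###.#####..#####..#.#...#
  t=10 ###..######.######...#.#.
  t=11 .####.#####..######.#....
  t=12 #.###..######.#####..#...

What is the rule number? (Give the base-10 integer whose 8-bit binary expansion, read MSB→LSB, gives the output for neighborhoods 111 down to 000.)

210

  nb ###: next=#  (t=0,i=3, bit7=1)
  nb ##.: next=#  (t=0,i=0, bit6=1)
  nb #.#: next=.  (t=0,i=1, bit5=0)
  nb #..: next=#  (t=0,i=10, bit4=1)
  nb .##: next=.  (t=0,i=2, bit3=0)
  nb .#.: next=.  (t=0,i=9, bit2=0)
  nb ..#: next=#  (t=0,i=12, bit1=1)
  nb ...: next=.  (t=0,i=11, bit0=0)
  bits 11010010 = 210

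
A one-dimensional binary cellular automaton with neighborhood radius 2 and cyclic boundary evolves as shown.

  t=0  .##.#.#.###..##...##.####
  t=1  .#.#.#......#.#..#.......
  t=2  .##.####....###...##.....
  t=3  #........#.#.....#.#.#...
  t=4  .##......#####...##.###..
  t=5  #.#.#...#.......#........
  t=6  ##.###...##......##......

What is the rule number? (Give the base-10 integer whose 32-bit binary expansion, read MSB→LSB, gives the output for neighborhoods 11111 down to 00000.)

72946984

  ##### -> .   bit 31 = 0  t=4,i=11
  ####. -> .   bit 30 = 0  t=0,i=23
  ###.# -> .   bit 29 = 0  t=0,i=24
  ###.. -> .   bit 28 = 0  t=0,i=10
  ##.## -> .   bit 27 = 0  t=0,i=0
  ##.#. -> #   bit 26 = 1  t=0,i=3
  ##..# -> .   bit 25 = 0  t=0,i=11
  ##... -> .   bit 24 = 0  t=0,i=15
  #.### -> .   bit 23 = 0  t=0,i=8
  #.##. -> #   bit 22 = 1  t=0,i=1
  #.#.# -> .   bit 21 = 0  t=0,i=4
  #.#.. -> #   bit 20 = 1  t=1,i=5
  #..## -> #   bit 19 = 1  t=0,i=12
  #..#. -> .   bit 18 = 0  t=1,i=16
  #...# -> .   bit 17 = 0  t=0,i=16
  #.... -> #   bit 16 = 1  t=1,i=7
  .#### -> .   bit 15 = 0  t=0,i=22
  .###. -> .   bit 14 = 0  t=0,i=9
  .##.# -> .   bit 13 = 0  t=0,i=2
  .##.. -> #   bit 12 = 1  t=0,i=14
  .#.## -> .   bit 11 = 0  t=0,i=7
  .#.#. -> #   bit 10 = 1  t=0,i=5
  .#..# -> .   bit 9 = 0  t=1,i=15
  .#... -> #   bit 8 = 1  t=1,i=6
  ..### -> .   bit 7 = 0  t=2,i=12
  ..##. -> .   bit 6 = 0  t=0,i=13
  ..#.# -> #   bit 5 = 1  t=1,i=1
  ..#.. -> .   bit 4 = 0  t=1,i=17
  ...## -> #   bit 3 = 1  t=0,i=17
  ...#. -> .   bit 2 = 0  t=1,i=0
  ....# -> .   bit 1 = 0  t=1,i=10
  ..... -> .   bit 0 = 0  t=1,i=8
  bits 00000100010110010001010100101000 = 72946984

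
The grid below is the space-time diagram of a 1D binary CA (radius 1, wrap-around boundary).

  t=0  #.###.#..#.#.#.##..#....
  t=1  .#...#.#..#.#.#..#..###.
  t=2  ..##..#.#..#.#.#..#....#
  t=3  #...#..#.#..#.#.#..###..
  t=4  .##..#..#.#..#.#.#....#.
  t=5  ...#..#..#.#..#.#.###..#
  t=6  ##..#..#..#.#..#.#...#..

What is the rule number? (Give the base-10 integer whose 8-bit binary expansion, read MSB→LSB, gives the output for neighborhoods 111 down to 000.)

  nb ###: next=.  (t=0,i=3, bit7=0)
  nb ##.: next=.  (t=0,i=4, bit6=0)
  nb #.#: next=#  (t=0,i=1, bit5=1)
  nb #..: next=#  (t=0,i=7, bit4=1)
  nb .##: next=.  (t=0,i=2, bit3=0)
  nb .#.: next=.  (t=0,i=0, bit2=0)
  nb ..#: next=.  (t=0,i=8, bit1=0)
  nb ...: next=#  (t=0,i=21, bit0=1)
  bits 00110001 = 49

49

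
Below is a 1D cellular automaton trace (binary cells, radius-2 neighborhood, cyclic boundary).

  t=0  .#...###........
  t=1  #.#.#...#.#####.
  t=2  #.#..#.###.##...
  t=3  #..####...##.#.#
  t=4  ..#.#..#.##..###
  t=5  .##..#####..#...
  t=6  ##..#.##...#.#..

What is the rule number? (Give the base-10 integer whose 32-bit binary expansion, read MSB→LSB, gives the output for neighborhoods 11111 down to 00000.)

2305592173

  [31] ##### => #  t=1,i=12
  [30] ####. => .  t=1,i=13
  [29] ###.# => .  t=1,i=14
  [28] ###.. => .  t=0,i=7
  [27] ##.## => #  t=2,i=10
  [26] ##.#. => .  t=1,i=15
  [25] ##..# => .  t=3,i=1
  [24] ##... => #  t=0,i=8
  [23] #.### => .  t=1,i=10
  [22] #.##. => #  t=2,i=11
  [21] #.#.# => #  t=1,i=0
  [20] #.#.. => .  t=1,i=4
  [19] #..## => #  t=3,i=2
  [18] #..#. => #  t=2,i=4
  [17] #...# => .  t=0,i=3
  [16] #.... => .  t=0,i=9
  [15] .#### => #  t=1,i=11
  [14] .###. => .  t=0,i=6
  [13] .##.# => .  t=3,i=11
  [12] .##.. => .  t=2,i=12
  [11] .#.## => #  t=1,i=9
  [10] .#.#. => .  t=1,i=1
  [9] .#..# => #  t=2,i=3
  [8] .#... => #  t=0,i=2
  [7] ..### => .  t=0,i=5
  [6] ..##. => #  t=3,i=10
  [5] ..#.# => #  t=1,i=8
  [4] ..#.. => .  t=0,i=1
  [3] ...## => #  t=0,i=4
  [2] ...#. => #  t=0,i=0
  [1] ....# => .  t=0,i=15
  [0] ..... => #  t=0,i=10
  bits 10001001011011001000101101101101 = 2305592173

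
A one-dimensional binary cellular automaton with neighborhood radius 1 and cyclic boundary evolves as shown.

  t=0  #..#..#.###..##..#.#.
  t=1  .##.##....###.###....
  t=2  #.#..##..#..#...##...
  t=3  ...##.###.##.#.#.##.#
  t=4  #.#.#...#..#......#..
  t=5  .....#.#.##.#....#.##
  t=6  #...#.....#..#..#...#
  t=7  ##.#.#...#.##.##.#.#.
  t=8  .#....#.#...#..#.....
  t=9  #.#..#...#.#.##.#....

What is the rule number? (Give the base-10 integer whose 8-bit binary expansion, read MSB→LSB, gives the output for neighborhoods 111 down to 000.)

  ### -> .   bit 7 = 0  t=0,i=9
  ##. -> #   bit 6 = 1  t=0,i=10
  #.# -> .   bit 5 = 0  t=0,i=7
  #.. -> #   bit 4 = 1  t=0,i=1
  .## -> .   bit 3 = 0  t=0,i=8
  .#. -> .   bit 2 = 0  t=0,i=0
  ..# -> #   bit 1 = 1  t=0,i=2
  ... -> .   bit 0 = 0  t=1,i=7
  bits 01010010 = 82

82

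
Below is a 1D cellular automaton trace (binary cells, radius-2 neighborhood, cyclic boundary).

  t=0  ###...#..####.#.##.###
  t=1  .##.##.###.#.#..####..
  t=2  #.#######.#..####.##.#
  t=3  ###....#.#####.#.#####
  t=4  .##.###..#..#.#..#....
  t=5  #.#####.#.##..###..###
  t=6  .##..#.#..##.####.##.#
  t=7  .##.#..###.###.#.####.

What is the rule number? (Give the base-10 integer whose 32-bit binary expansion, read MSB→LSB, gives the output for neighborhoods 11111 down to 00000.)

  #####|.  b31=0 t=0,i=0
  ####.|#  b30=1 t=0,i=1
  ###.#|.  b29=0 t=0,i=12
  ###..|#  b28=1 t=0,i=2
  ##.##|#  b27=1 t=0,i=18
  ##.#.|#  b26=1 t=0,i=13
  ##..#|.  b25=0 t=4,i=7
  ##...|.  b24=0 t=0,i=3
  #.###|#  b23=1 t=0,i=19
  #.##.|#  b22=1 t=0,i=16
  #.#.#|.  b21=0 t=0,i=14
  #.#..|#  b20=1 t=1,i=13
  #..##|#  b19=1 t=0,i=8
  #..#.|#  b18=1 t=4,i=8
  #...#|#  b17=1 t=0,i=4
  #....|#  b16=1 t=3,i=4
  .####|.  b15=0 t=0,i=10
  .###.|#  b14=1 t=1,i=8
  .##.#|#  b13=1 t=0,i=17
  .##..|#  b12=1 t=5,i=11
  .#.##|.  b11=0 t=0,i=15
  .#.#.|.  b10=0 t=1,i=12
  .#..#|#  b9=1 t=0,i=7
  .#...|.  b8=0 t=4,i=18
  ..###|#  b7=1 t=0,i=9
  ..##.|.  b6=0 t=1,i=1
  ..#.#|.  b5=0 t=3,i=7
  ..#..|.  b4=0 t=0,i=6
  ...##|#  b3=1 t=1,i=0
  ...#.|#  b2=1 t=0,i=5
  ....#|#  b1=1 t=3,i=5
  .....|#  b0=1 t=4,i=20
  bits 01011100110111110111001010001111 = 1558147727

1558147727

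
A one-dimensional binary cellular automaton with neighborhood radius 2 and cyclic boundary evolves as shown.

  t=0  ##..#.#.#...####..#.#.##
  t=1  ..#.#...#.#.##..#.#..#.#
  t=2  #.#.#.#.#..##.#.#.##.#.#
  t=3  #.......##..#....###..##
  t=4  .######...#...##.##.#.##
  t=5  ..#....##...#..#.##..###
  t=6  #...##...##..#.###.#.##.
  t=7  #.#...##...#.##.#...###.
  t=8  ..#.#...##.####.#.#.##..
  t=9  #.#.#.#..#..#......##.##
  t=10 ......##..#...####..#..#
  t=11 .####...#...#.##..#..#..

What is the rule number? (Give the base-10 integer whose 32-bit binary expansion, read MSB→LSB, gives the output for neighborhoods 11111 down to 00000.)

  nb #####: next=.  (t=4,i=3, bit31=0)
  nb ####.: next=.  (t=0,i=0, bit30=0)
  nb ###.#: next=.  (t=6,i=17, bit29=0)
  nb ###..: next=.  (t=0,i=1, bit28=0)
  nb ##.##: next=.  (t=4,i=0, bit27=0)
  nb ##.#.: next=.  (t=2,i=1, bit26=0)
  nb ##..#: next=#  (t=0,i=2, bit25=1)
  nb ##...: next=#  (t=3,i=1, bit24=1)
  nb #.###: next=.  (t=0,i=22, bit23=0)
  nb #.##.: next=#  (t=1,i=12, bit22=1)
  nb #.#.#: next=.  (t=0,i=6, bit21=0)
  nb #.#..: next=#  (t=0,i=8, bit20=1)
  nb #..##: next=.  (t=2,i=10, bit19=0)
  nb #..#.: next=.  (t=0,i=3, bit18=0)
  nb #...#: next=#  (t=0,i=10, bit17=1)
  nb #....: next=#  (t=3,i=2, bit16=1)
  nb .####: next=#  (t=0,i=13, bit15=1)
  nb .###.: next=#  (t=3,i=18, bit14=1)
  nb .##.#: next=#  (t=2,i=0, bit13=1)
  nb .##..: next=.  (t=1,i=13, bit12=0)
  nb .#.##: next=#  (t=0,i=21, bit11=1)
  nb .#.#.: next=.  (t=0,i=5, bit10=0)
  nb .#..#: next=#  (t=1,i=0, bit9=1)
  nb .#...: next=.  (t=0,i=9, bit8=0)
  nb ..###: next=#  (t=0,i=12, bit7=1)
  nb ..##.: next=.  (t=2,i=11, bit6=0)
  nb ..#.#: next=#  (t=0,i=4, bit5=1)
  nb ..#..: next=.  (t=3,i=12, bit4=0)
  nb ...##: next=.  (t=0,i=11, bit3=0)
  nb ...#.: next=.  (t=1,i=7, bit2=0)
  nb ....#: next=#  (t=3,i=6, bit1=1)
  nb .....: next=#  (t=3,i=3, bit0=1)
  bits 00000011010100111110101010100011 = 55831203

55831203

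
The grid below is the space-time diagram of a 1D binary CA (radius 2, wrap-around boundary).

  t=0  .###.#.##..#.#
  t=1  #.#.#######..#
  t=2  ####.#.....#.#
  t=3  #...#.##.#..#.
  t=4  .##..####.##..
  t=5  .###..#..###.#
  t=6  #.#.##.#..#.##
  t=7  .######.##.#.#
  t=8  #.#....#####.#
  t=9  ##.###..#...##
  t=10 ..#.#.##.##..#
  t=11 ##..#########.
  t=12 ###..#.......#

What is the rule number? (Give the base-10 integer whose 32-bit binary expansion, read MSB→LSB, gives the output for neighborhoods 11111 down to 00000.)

  #####|.  b31=0 t=1,i=6
  ####.|.  b30=0 t=1,i=9
  ###.#|.  b29=0 t=0,i=3
  ###..|.  b28=0 t=1,i=10
  ##.##|#  b27=1 t=4,i=9
  ##.#.|#  b26=1 t=0,i=4
  ##..#|#  b25=1 t=0,i=9
  ##...|.  b24=0 t=4,i=12
  #.###|.  b23=0 t=0,i=1
  #.##.|#  b22=1 t=0,i=7
  #.#.#|#  b21=1 t=0,i=5
  #.#..|.  b20=0 t=2,i=5
  #..##|.  b19=0 t=1,i=12
  #..#.|#  b18=1 t=0,i=10
  #...#|#  b17=1 t=3,i=2
  #....|#  b16=1 t=2,i=7
  .####|#  b15=1 t=1,i=5
  .###.|#  b14=1 t=0,i=2
  .##.#|#  b13=1 t=1,i=0
  .##..|#  b12=1 t=0,i=8
  .#.##|#  b11=1 t=0,i=0
  .#.#.|.  b10=0 t=0,i=12
  .#..#|#  b9=1 t=3,i=10
  .#...|#  b8=1 t=2,i=6
  ..###|.  b7=0 t=4,i=5
  ..##.|#  b6=1 t=1,i=13
  ..#.#|.  b5=0 t=0,i=11
  ..#..|.  b4=0 t=5,i=6
  ...##|.  b3=0 t=4,i=0
  ...#.|.  b2=0 t=2,i=10
  ....#|#  b1=1 t=2,i=9
  .....|.  b0=0 t=2,i=8
  bits 00001110011001111111101101000010 = 241695554

241695554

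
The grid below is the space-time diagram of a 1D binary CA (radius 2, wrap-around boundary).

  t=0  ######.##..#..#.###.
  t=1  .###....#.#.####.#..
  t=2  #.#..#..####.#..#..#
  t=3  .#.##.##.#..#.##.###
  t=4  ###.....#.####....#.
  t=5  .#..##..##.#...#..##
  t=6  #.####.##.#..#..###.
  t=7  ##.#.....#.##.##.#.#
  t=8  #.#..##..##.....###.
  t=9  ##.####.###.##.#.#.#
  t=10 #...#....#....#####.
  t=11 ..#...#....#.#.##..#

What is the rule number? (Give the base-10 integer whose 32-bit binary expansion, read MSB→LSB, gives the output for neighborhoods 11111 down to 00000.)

2217729641

  ##### -> #   bit 31 = 1  t=0,i=2
  ####. -> .   bit 30 = 0  t=0,i=4
  ###.# -> .   bit 29 = 0  t=0,i=5
  ###.. -> .   bit 28 = 0  t=1,i=3
  ##.## -> .   bit 27 = 0  t=0,i=6
  ##.#. -> #   bit 26 = 1  t=1,i=16
  ##..# -> .   bit 25 = 0  t=0,i=9
  ##... -> .   bit 24 = 0  t=1,i=4
  #.### -> .   bit 23 = 0  t=0,i=0
  #.##. -> .   bit 22 = 0  t=0,i=7
  #.#.# -> #   bit 21 = 1  t=1,i=10
  #.#.. -> .   bit 20 = 0  t=1,i=17
  #..## -> #   bit 19 = 1  t=2,i=7
  #..#. -> #   bit 18 = 1  t=0,i=10
  #...# -> #   bit 17 = 1  t=1,i=19
  #.... -> #   bit 16 = 1  t=1,i=5
  .#### -> #   bit 15 = 1  t=0,i=1
  .###. -> #   bit 14 = 1  t=0,i=17
  .##.# -> .   bit 13 = 0  t=2,i=0
  .##.. -> #   bit 12 = 1  t=0,i=8
  .#.## -> #   bit 11 = 1  t=0,i=15
  .#.#. -> #   bit 10 = 1  t=1,i=9
  .#..# -> #   bit 9 = 1  t=0,i=12
  .#... -> .   bit 8 = 0  t=1,i=18
  ..### -> .   bit 7 = 0  t=1,i=1
  ..##. -> #   bit 6 = 1  t=2,i=19
  ..#.# -> #   bit 5 = 1  t=0,i=14
  ..#.. -> .   bit 4 = 0  t=0,i=11
  ...## -> #   bit 3 = 1  t=1,i=0
  ...#. -> .   bit 2 = 0  t=1,i=7
  ....# -> .   bit 1 = 0  t=1,i=6
  ..... -> #   bit 0 = 1  t=4,i=5
  bits 10000100001011111101111001101001 = 2217729641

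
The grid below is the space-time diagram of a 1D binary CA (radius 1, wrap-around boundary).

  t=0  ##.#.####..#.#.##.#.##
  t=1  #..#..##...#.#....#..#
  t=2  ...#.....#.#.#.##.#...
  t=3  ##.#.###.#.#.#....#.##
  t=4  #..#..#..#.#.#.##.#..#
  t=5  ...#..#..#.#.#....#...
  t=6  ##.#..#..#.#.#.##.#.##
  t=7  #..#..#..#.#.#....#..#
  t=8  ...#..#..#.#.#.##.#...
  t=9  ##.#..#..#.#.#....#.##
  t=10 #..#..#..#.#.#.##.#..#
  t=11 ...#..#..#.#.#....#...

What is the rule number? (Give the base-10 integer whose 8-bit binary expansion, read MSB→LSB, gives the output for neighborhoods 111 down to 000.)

  [7] ### => #  t=0,i=0
  [6] ##. => .  t=0,i=1
  [5] #.# => .  t=0,i=2
  [4] #.. => .  t=0,i=9
  [3] .## => .  t=0,i=5
  [2] .#. => #  t=0,i=3
  [1] ..# => .  t=0,i=10
  [0] ... => #  t=1,i=9
  bits 10000101 = 133

133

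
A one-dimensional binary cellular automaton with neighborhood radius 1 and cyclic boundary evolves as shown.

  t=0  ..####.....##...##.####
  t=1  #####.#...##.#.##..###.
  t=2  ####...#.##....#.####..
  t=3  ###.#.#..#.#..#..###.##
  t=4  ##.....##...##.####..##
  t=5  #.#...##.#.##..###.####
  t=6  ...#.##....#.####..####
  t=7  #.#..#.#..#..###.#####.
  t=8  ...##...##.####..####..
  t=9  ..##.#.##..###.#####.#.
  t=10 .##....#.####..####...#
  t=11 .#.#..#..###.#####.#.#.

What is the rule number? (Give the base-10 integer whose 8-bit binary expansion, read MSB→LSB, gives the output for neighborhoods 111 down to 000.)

154

  ### -> #   bit 7 = 1  t=0,i=3
  ##. -> .   bit 6 = 0  t=0,i=5
  #.# -> .   bit 5 = 0  t=0,i=18
  #.. -> #   bit 4 = 1  t=0,i=0
  .## -> #   bit 3 = 1  t=0,i=2
  .#. -> .   bit 2 = 0  t=1,i=6
  ..# -> #   bit 1 = 1  t=0,i=1
  ... -> .   bit 0 = 0  t=0,i=7
  bits 10011010 = 154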